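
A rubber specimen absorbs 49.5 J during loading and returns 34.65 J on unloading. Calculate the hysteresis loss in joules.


Hysteresis loss = loading - unloading
= 49.5 - 34.65
= 14.85 J

14.85 J


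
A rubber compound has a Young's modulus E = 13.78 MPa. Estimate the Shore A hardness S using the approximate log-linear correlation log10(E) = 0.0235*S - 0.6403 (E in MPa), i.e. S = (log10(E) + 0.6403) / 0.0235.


log10(E) = 0.0235*S - 0.6403  =>  S = (log10(E) + 0.6403) / 0.0235
log10(13.78) = 1.139249
S = (1.139249 + 0.6403) / 0.0235 = 1.779549 / 0.0235
S = 75.7

Shore A = 75.7


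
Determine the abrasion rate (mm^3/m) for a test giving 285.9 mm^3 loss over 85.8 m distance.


Rate = volume_loss / distance
= 285.9 / 85.8
= 3.332 mm^3/m

3.332 mm^3/m


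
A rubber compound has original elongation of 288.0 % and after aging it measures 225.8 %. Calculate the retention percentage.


Retention = aged / original * 100
= 225.8 / 288.0 * 100
= 78.4%

78.4%


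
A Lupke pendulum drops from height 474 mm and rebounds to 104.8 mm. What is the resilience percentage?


Resilience = h_rebound / h_drop * 100
= 104.8 / 474 * 100
= 22.1%

22.1%


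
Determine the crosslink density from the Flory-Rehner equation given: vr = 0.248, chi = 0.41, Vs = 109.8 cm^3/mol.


ln(1 - vr) = ln(1 - 0.248) = -0.2850
Numerator = -((-0.2850) + 0.248 + 0.41 * 0.248^2) = 0.0118
Denominator = 109.8 * (0.248^(1/3) - 0.248/2) = 55.3695
nu = 0.0118 / 55.3695 = 2.1316e-04 mol/cm^3

2.1316e-04 mol/cm^3


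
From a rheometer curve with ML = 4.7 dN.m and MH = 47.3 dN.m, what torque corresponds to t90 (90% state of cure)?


M90 = ML + 0.9 * (MH - ML)
M90 = 4.7 + 0.9 * (47.3 - 4.7)
M90 = 4.7 + 0.9 * 42.6
M90 = 43.04 dN.m

43.04 dN.m


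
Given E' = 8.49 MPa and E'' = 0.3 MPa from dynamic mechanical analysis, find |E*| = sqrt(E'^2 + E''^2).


|E*| = sqrt(E'^2 + E''^2)
= sqrt(8.49^2 + 0.3^2)
= sqrt(72.0801 + 0.0900)
= 8.495 MPa

8.495 MPa


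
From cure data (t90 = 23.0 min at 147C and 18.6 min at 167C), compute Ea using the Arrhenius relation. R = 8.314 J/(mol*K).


T1 = 420.15 K, T2 = 440.15 K
1/T1 - 1/T2 = 1.0815e-04
ln(t1/t2) = ln(23.0/18.6) = 0.2123
Ea = 8.314 * 0.2123 / 1.0815e-04 = 16323.0702 J/mol
Ea = 16.32 kJ/mol

16.32 kJ/mol


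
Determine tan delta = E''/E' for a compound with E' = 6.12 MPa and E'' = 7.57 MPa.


tan delta = E'' / E'
= 7.57 / 6.12
= 1.2369

tan delta = 1.2369


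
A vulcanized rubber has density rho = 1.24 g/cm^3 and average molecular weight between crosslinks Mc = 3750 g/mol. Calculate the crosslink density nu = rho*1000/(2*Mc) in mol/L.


nu = rho * 1000 / (2 * Mc)
nu = 1.24 * 1000 / (2 * 3750)
nu = 1240.0 / 7500
nu = 0.1653 mol/L

0.1653 mol/L


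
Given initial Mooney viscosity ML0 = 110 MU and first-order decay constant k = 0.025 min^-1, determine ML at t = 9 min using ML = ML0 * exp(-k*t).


ML = ML0 * exp(-k * t)
ML = 110 * exp(-0.025 * 9)
ML = 110 * 0.7985
ML = 87.84 MU

87.84 MU


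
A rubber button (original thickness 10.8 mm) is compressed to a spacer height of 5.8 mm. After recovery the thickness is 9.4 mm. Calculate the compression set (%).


CS = (t0 - recovered) / (t0 - ts) * 100
= (10.8 - 9.4) / (10.8 - 5.8) * 100
= 1.4 / 5.0 * 100
= 28.0%

28.0%


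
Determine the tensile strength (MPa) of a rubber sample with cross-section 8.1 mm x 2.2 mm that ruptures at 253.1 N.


Area = width * thickness = 8.1 * 2.2 = 17.82 mm^2
TS = force / area = 253.1 / 17.82 = 14.2 MPa

14.2 MPa


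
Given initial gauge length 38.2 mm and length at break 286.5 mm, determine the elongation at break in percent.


Elongation = (Lf - L0) / L0 * 100
= (286.5 - 38.2) / 38.2 * 100
= 248.3 / 38.2 * 100
= 650.0%

650.0%


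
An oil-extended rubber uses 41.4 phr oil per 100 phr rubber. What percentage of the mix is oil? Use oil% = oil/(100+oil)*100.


Oil % = oil / (100 + oil) * 100
= 41.4 / (100 + 41.4) * 100
= 41.4 / 141.4 * 100
= 29.28%

29.28%


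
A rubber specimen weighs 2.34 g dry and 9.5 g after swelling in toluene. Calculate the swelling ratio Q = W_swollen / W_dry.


Q = W_swollen / W_dry
Q = 9.5 / 2.34
Q = 4.06

Q = 4.06


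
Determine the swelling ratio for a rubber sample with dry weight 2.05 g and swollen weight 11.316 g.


Q = W_swollen / W_dry
Q = 11.316 / 2.05
Q = 5.52

Q = 5.52


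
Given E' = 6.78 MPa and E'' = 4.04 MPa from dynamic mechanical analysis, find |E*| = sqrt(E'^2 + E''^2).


|E*| = sqrt(E'^2 + E''^2)
= sqrt(6.78^2 + 4.04^2)
= sqrt(45.9684 + 16.3216)
= 7.892 MPa

7.892 MPa


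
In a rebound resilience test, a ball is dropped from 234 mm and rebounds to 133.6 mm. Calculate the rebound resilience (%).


Resilience = h_rebound / h_drop * 100
= 133.6 / 234 * 100
= 57.1%

57.1%


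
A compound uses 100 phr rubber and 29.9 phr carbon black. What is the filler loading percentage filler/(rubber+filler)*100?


Filler % = filler / (rubber + filler) * 100
= 29.9 / (100 + 29.9) * 100
= 29.9 / 129.9 * 100
= 23.02%

23.02%


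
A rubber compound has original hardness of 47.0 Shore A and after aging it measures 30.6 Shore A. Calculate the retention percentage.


Retention = aged / original * 100
= 30.6 / 47.0 * 100
= 65.1%

65.1%


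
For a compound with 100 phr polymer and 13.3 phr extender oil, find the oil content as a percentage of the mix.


Oil % = oil / (100 + oil) * 100
= 13.3 / (100 + 13.3) * 100
= 13.3 / 113.3 * 100
= 11.74%

11.74%


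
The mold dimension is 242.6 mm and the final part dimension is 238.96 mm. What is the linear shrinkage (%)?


Shrinkage = (mold - part) / mold * 100
= (242.6 - 238.96) / 242.6 * 100
= 3.64 / 242.6 * 100
= 1.5%

1.5%


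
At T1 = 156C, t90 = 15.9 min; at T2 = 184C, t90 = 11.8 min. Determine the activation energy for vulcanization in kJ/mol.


T1 = 429.15 K, T2 = 457.15 K
1/T1 - 1/T2 = 1.4272e-04
ln(t1/t2) = ln(15.9/11.8) = 0.2982
Ea = 8.314 * 0.2982 / 1.4272e-04 = 17372.2464 J/mol
Ea = 17.37 kJ/mol

17.37 kJ/mol


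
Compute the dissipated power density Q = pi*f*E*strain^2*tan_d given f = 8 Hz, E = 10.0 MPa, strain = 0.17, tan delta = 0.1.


Q = pi * f * E * strain^2 * tan_d
= pi * 8 * 10.0 * 0.17^2 * 0.1
= pi * 8 * 10.0 * 0.0289 * 0.1
= 0.7263

Q = 0.7263


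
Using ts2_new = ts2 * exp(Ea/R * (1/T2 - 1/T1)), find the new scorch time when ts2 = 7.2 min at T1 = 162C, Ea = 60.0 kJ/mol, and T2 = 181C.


Convert temperatures: T1 = 162 + 273.15 = 435.15 K, T2 = 181 + 273.15 = 454.15 K
ts2_new = 7.2 * exp(60000 / 8.314 * (1/454.15 - 1/435.15))
1/T2 - 1/T1 = -9.6142e-05
ts2_new = 3.6 min

3.6 min


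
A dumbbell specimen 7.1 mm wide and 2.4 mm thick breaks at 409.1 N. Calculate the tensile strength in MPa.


Area = width * thickness = 7.1 * 2.4 = 17.04 mm^2
TS = force / area = 409.1 / 17.04 = 24.01 MPa

24.01 MPa


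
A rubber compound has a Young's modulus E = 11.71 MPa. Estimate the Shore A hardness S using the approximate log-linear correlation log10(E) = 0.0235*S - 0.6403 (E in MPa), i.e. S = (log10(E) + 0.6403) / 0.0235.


log10(E) = 0.0235*S - 0.6403  =>  S = (log10(E) + 0.6403) / 0.0235
log10(11.71) = 1.068557
S = (1.068557 + 0.6403) / 0.0235 = 1.708857 / 0.0235
S = 72.7

Shore A = 72.7


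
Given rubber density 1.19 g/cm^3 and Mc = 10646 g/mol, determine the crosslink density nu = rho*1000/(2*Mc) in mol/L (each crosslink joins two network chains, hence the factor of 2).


nu = rho * 1000 / (2 * Mc)
nu = 1.19 * 1000 / (2 * 10646)
nu = 1190.0 / 21292
nu = 0.0559 mol/L

0.0559 mol/L


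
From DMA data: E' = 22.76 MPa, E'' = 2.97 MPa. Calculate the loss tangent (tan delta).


tan delta = E'' / E'
= 2.97 / 22.76
= 0.1305

tan delta = 0.1305


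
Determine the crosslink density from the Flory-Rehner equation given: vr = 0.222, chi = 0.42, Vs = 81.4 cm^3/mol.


ln(1 - vr) = ln(1 - 0.222) = -0.2510
Numerator = -((-0.2510) + 0.222 + 0.42 * 0.222^2) = 0.0083
Denominator = 81.4 * (0.222^(1/3) - 0.222/2) = 40.2527
nu = 0.0083 / 40.2527 = 2.0693e-04 mol/cm^3

2.0693e-04 mol/cm^3


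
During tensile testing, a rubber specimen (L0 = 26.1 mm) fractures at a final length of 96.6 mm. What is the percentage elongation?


Elongation = (Lf - L0) / L0 * 100
= (96.6 - 26.1) / 26.1 * 100
= 70.5 / 26.1 * 100
= 270.1%

270.1%


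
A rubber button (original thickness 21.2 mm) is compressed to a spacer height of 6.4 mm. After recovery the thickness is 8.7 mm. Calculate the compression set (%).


CS = (t0 - recovered) / (t0 - ts) * 100
= (21.2 - 8.7) / (21.2 - 6.4) * 100
= 12.5 / 14.8 * 100
= 84.5%

84.5%


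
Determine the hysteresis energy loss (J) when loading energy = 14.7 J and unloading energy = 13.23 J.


Hysteresis loss = loading - unloading
= 14.7 - 13.23
= 1.47 J

1.47 J


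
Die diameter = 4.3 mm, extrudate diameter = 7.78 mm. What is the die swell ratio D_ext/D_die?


Die swell ratio = D_extrudate / D_die
= 7.78 / 4.3
= 1.809

Die swell = 1.809


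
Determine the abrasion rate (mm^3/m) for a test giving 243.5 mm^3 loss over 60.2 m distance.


Rate = volume_loss / distance
= 243.5 / 60.2
= 4.045 mm^3/m

4.045 mm^3/m


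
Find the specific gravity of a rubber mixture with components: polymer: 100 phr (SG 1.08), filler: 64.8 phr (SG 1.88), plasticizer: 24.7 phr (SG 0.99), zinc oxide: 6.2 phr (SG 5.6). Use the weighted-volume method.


Sum of weights = 195.7
Volume contributions:
  polymer: 100/1.08 = 92.5926
  filler: 64.8/1.88 = 34.4681
  plasticizer: 24.7/0.99 = 24.9495
  zinc oxide: 6.2/5.6 = 1.1071
Sum of volumes = 153.1173
SG = 195.7 / 153.1173 = 1.278

SG = 1.278


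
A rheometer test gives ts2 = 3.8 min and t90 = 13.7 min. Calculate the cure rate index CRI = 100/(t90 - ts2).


CRI = 100 / (t90 - ts2)
= 100 / (13.7 - 3.8)
= 100 / 9.9
= 10.1 min^-1

10.1 min^-1


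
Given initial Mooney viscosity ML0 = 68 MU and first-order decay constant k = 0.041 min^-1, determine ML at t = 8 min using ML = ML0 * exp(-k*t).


ML = ML0 * exp(-k * t)
ML = 68 * exp(-0.041 * 8)
ML = 68 * 0.7204
ML = 48.98 MU

48.98 MU


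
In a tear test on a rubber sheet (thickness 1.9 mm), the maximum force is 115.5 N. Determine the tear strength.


Tear strength = force / thickness
= 115.5 / 1.9
= 60.79 N/mm

60.79 N/mm


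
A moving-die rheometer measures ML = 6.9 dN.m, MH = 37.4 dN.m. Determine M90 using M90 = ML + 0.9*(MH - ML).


M90 = ML + 0.9 * (MH - ML)
M90 = 6.9 + 0.9 * (37.4 - 6.9)
M90 = 6.9 + 0.9 * 30.5
M90 = 34.35 dN.m

34.35 dN.m


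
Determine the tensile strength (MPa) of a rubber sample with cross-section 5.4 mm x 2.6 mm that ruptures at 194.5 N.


Area = width * thickness = 5.4 * 2.6 = 14.04 mm^2
TS = force / area = 194.5 / 14.04 = 13.85 MPa

13.85 MPa


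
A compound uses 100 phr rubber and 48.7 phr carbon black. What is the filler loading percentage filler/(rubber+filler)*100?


Filler % = filler / (rubber + filler) * 100
= 48.7 / (100 + 48.7) * 100
= 48.7 / 148.7 * 100
= 32.75%

32.75%


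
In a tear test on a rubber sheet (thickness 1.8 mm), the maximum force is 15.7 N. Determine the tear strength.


Tear strength = force / thickness
= 15.7 / 1.8
= 8.72 N/mm

8.72 N/mm


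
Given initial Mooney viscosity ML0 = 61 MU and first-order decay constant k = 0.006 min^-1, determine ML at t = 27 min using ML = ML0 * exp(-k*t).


ML = ML0 * exp(-k * t)
ML = 61 * exp(-0.006 * 27)
ML = 61 * 0.8504
ML = 51.88 MU

51.88 MU


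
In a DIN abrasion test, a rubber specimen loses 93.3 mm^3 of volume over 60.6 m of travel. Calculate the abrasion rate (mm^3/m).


Rate = volume_loss / distance
= 93.3 / 60.6
= 1.54 mm^3/m

1.54 mm^3/m


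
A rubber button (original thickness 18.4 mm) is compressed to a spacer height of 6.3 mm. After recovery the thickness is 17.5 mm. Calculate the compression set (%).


CS = (t0 - recovered) / (t0 - ts) * 100
= (18.4 - 17.5) / (18.4 - 6.3) * 100
= 0.9 / 12.1 * 100
= 7.4%

7.4%


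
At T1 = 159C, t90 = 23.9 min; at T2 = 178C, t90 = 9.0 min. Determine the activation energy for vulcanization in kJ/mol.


T1 = 432.15 K, T2 = 451.15 K
1/T1 - 1/T2 = 9.7454e-05
ln(t1/t2) = ln(23.9/9.0) = 0.9767
Ea = 8.314 * 0.9767 / 9.7454e-05 = 83320.6365 J/mol
Ea = 83.32 kJ/mol

83.32 kJ/mol


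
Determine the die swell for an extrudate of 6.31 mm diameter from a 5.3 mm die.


Die swell ratio = D_extrudate / D_die
= 6.31 / 5.3
= 1.191

Die swell = 1.191


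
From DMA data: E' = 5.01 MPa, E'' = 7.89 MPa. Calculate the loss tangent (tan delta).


tan delta = E'' / E'
= 7.89 / 5.01
= 1.5749

tan delta = 1.5749


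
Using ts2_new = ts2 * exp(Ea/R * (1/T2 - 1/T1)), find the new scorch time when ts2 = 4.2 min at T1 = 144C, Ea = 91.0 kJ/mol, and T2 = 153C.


Convert temperatures: T1 = 144 + 273.15 = 417.15 K, T2 = 153 + 273.15 = 426.15 K
ts2_new = 4.2 * exp(91000 / 8.314 * (1/426.15 - 1/417.15))
1/T2 - 1/T1 = -5.0628e-05
ts2_new = 2.41 min

2.41 min


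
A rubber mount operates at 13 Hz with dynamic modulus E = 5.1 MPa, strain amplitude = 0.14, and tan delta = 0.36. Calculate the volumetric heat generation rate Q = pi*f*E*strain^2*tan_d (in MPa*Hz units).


Q = pi * f * E * strain^2 * tan_d
= pi * 13 * 5.1 * 0.14^2 * 0.36
= pi * 13 * 5.1 * 0.0196 * 0.36
= 1.4697

Q = 1.4697


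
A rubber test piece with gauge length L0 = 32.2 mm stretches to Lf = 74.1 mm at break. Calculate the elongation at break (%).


Elongation = (Lf - L0) / L0 * 100
= (74.1 - 32.2) / 32.2 * 100
= 41.9 / 32.2 * 100
= 130.1%

130.1%


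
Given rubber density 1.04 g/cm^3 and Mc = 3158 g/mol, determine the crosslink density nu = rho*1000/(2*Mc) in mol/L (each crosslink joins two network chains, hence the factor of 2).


nu = rho * 1000 / (2 * Mc)
nu = 1.04 * 1000 / (2 * 3158)
nu = 1040.0 / 6316
nu = 0.1647 mol/L

0.1647 mol/L


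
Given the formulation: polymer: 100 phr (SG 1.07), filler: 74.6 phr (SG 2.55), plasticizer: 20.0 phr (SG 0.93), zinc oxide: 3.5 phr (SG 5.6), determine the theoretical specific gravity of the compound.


Sum of weights = 198.1
Volume contributions:
  polymer: 100/1.07 = 93.4579
  filler: 74.6/2.55 = 29.2549
  plasticizer: 20.0/0.93 = 21.5054
  zinc oxide: 3.5/5.6 = 0.6250
Sum of volumes = 144.8432
SG = 198.1 / 144.8432 = 1.368

SG = 1.368


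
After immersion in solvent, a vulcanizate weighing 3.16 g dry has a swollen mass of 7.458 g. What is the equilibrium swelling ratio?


Q = W_swollen / W_dry
Q = 7.458 / 3.16
Q = 2.36

Q = 2.36


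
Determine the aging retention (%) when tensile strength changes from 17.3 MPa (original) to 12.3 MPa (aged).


Retention = aged / original * 100
= 12.3 / 17.3 * 100
= 71.1%

71.1%


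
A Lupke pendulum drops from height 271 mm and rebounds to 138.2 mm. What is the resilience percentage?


Resilience = h_rebound / h_drop * 100
= 138.2 / 271 * 100
= 51.0%

51.0%


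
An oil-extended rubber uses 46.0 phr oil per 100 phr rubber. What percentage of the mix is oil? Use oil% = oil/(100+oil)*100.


Oil % = oil / (100 + oil) * 100
= 46.0 / (100 + 46.0) * 100
= 46.0 / 146.0 * 100
= 31.51%

31.51%


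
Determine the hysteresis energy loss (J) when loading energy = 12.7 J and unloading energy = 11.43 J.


Hysteresis loss = loading - unloading
= 12.7 - 11.43
= 1.27 J

1.27 J


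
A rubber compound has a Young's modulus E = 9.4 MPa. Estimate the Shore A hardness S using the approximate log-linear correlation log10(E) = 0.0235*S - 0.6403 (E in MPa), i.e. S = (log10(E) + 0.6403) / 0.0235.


log10(E) = 0.0235*S - 0.6403  =>  S = (log10(E) + 0.6403) / 0.0235
log10(9.4) = 0.973128
S = (0.973128 + 0.6403) / 0.0235 = 1.613428 / 0.0235
S = 68.7

Shore A = 68.7


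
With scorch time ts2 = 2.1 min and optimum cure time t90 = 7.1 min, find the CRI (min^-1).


CRI = 100 / (t90 - ts2)
= 100 / (7.1 - 2.1)
= 100 / 5.0
= 20.0 min^-1

20.0 min^-1


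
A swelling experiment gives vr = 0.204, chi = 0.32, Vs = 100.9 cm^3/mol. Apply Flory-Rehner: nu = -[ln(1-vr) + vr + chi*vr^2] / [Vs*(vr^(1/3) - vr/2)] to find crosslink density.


ln(1 - vr) = ln(1 - 0.204) = -0.2282
Numerator = -((-0.2282) + 0.204 + 0.32 * 0.204^2) = 0.0108
Denominator = 100.9 * (0.204^(1/3) - 0.204/2) = 49.1057
nu = 0.0108 / 49.1057 = 2.2073e-04 mol/cm^3

2.2073e-04 mol/cm^3


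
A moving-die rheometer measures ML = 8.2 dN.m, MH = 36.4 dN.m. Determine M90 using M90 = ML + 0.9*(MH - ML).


M90 = ML + 0.9 * (MH - ML)
M90 = 8.2 + 0.9 * (36.4 - 8.2)
M90 = 8.2 + 0.9 * 28.2
M90 = 33.58 dN.m

33.58 dN.m


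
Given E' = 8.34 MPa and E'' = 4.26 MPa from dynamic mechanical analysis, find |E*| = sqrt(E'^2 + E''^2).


|E*| = sqrt(E'^2 + E''^2)
= sqrt(8.34^2 + 4.26^2)
= sqrt(69.5556 + 18.1476)
= 9.365 MPa

9.365 MPa


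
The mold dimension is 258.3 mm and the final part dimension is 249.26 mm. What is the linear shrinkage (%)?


Shrinkage = (mold - part) / mold * 100
= (258.3 - 249.26) / 258.3 * 100
= 9.04 / 258.3 * 100
= 3.5%

3.5%


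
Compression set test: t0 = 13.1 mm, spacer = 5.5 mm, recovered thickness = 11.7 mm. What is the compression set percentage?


CS = (t0 - recovered) / (t0 - ts) * 100
= (13.1 - 11.7) / (13.1 - 5.5) * 100
= 1.4 / 7.6 * 100
= 18.4%

18.4%


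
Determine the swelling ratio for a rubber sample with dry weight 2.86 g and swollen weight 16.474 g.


Q = W_swollen / W_dry
Q = 16.474 / 2.86
Q = 5.76

Q = 5.76


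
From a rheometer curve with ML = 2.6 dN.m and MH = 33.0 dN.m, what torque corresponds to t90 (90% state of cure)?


M90 = ML + 0.9 * (MH - ML)
M90 = 2.6 + 0.9 * (33.0 - 2.6)
M90 = 2.6 + 0.9 * 30.4
M90 = 29.96 dN.m

29.96 dN.m


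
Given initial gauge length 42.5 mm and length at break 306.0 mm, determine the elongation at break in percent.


Elongation = (Lf - L0) / L0 * 100
= (306.0 - 42.5) / 42.5 * 100
= 263.5 / 42.5 * 100
= 620.0%

620.0%


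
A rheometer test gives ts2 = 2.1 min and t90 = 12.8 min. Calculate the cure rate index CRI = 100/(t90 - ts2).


CRI = 100 / (t90 - ts2)
= 100 / (12.8 - 2.1)
= 100 / 10.7
= 9.35 min^-1

9.35 min^-1


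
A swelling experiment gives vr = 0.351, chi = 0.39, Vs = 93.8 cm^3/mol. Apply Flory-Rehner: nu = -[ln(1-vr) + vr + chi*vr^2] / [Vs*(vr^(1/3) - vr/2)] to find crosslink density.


ln(1 - vr) = ln(1 - 0.351) = -0.4323
Numerator = -((-0.4323) + 0.351 + 0.39 * 0.351^2) = 0.0333
Denominator = 93.8 * (0.351^(1/3) - 0.351/2) = 49.7047
nu = 0.0333 / 49.7047 = 6.6944e-04 mol/cm^3

6.6944e-04 mol/cm^3


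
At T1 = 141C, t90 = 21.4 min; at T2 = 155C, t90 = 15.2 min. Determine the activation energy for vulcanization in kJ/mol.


T1 = 414.15 K, T2 = 428.15 K
1/T1 - 1/T2 = 7.8954e-05
ln(t1/t2) = ln(21.4/15.2) = 0.3421
Ea = 8.314 * 0.3421 / 7.8954e-05 = 36023.2550 J/mol
Ea = 36.02 kJ/mol

36.02 kJ/mol


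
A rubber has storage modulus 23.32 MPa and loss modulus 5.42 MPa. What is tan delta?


tan delta = E'' / E'
= 5.42 / 23.32
= 0.2324

tan delta = 0.2324


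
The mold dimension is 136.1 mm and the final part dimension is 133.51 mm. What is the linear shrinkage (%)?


Shrinkage = (mold - part) / mold * 100
= (136.1 - 133.51) / 136.1 * 100
= 2.59 / 136.1 * 100
= 1.9%

1.9%


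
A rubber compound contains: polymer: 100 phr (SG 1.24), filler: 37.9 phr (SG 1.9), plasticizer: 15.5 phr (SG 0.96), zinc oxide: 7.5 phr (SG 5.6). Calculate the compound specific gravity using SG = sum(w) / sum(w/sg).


Sum of weights = 160.9
Volume contributions:
  polymer: 100/1.24 = 80.6452
  filler: 37.9/1.9 = 19.9474
  plasticizer: 15.5/0.96 = 16.1458
  zinc oxide: 7.5/5.6 = 1.3393
Sum of volumes = 118.0776
SG = 160.9 / 118.0776 = 1.363

SG = 1.363


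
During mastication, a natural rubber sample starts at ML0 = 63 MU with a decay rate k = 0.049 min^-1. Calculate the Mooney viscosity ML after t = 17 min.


ML = ML0 * exp(-k * t)
ML = 63 * exp(-0.049 * 17)
ML = 63 * 0.4347
ML = 27.39 MU

27.39 MU


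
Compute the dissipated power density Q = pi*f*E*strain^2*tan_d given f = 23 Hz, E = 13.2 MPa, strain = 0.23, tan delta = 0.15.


Q = pi * f * E * strain^2 * tan_d
= pi * 23 * 13.2 * 0.23^2 * 0.15
= pi * 23 * 13.2 * 0.0529 * 0.15
= 7.5683

Q = 7.5683


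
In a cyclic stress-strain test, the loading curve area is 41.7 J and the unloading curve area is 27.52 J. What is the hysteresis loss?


Hysteresis loss = loading - unloading
= 41.7 - 27.52
= 14.18 J

14.18 J


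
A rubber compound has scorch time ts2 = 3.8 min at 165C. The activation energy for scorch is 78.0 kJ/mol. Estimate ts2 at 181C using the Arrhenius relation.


Convert temperatures: T1 = 165 + 273.15 = 438.15 K, T2 = 181 + 273.15 = 454.15 K
ts2_new = 3.8 * exp(78000 / 8.314 * (1/454.15 - 1/438.15))
1/T2 - 1/T1 = -8.0408e-05
ts2_new = 1.79 min

1.79 min


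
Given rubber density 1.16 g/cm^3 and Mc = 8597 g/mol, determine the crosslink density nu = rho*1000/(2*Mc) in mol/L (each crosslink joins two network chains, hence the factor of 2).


nu = rho * 1000 / (2 * Mc)
nu = 1.16 * 1000 / (2 * 8597)
nu = 1160.0 / 17194
nu = 0.0675 mol/L

0.0675 mol/L


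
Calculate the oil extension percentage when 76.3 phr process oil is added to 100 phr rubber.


Oil % = oil / (100 + oil) * 100
= 76.3 / (100 + 76.3) * 100
= 76.3 / 176.3 * 100
= 43.28%

43.28%


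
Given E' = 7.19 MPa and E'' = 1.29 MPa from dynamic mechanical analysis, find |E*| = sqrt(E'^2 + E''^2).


|E*| = sqrt(E'^2 + E''^2)
= sqrt(7.19^2 + 1.29^2)
= sqrt(51.6961 + 1.6641)
= 7.305 MPa

7.305 MPa


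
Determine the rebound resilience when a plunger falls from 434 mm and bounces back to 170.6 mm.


Resilience = h_rebound / h_drop * 100
= 170.6 / 434 * 100
= 39.3%

39.3%


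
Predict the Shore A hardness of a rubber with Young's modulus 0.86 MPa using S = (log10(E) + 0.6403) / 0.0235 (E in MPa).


log10(E) = 0.0235*S - 0.6403  =>  S = (log10(E) + 0.6403) / 0.0235
log10(0.86) = -0.065502
S = (-0.065502 + 0.6403) / 0.0235 = 0.574798 / 0.0235
S = 24.5

Shore A = 24.5


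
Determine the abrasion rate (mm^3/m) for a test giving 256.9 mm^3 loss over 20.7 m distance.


Rate = volume_loss / distance
= 256.9 / 20.7
= 12.411 mm^3/m

12.411 mm^3/m


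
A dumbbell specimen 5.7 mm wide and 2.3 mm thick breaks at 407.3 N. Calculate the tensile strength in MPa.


Area = width * thickness = 5.7 * 2.3 = 13.11 mm^2
TS = force / area = 407.3 / 13.11 = 31.07 MPa

31.07 MPa


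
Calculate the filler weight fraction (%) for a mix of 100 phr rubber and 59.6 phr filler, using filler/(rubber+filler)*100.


Filler % = filler / (rubber + filler) * 100
= 59.6 / (100 + 59.6) * 100
= 59.6 / 159.6 * 100
= 37.34%

37.34%


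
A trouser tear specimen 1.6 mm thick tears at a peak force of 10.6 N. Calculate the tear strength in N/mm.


Tear strength = force / thickness
= 10.6 / 1.6
= 6.62 N/mm

6.62 N/mm


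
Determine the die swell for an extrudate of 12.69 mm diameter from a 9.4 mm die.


Die swell ratio = D_extrudate / D_die
= 12.69 / 9.4
= 1.35

Die swell = 1.35


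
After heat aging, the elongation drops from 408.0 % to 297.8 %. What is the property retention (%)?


Retention = aged / original * 100
= 297.8 / 408.0 * 100
= 73.0%

73.0%


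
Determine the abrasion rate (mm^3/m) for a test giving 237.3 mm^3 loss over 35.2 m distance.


Rate = volume_loss / distance
= 237.3 / 35.2
= 6.741 mm^3/m

6.741 mm^3/m


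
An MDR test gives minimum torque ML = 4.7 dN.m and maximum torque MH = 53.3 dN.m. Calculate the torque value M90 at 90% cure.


M90 = ML + 0.9 * (MH - ML)
M90 = 4.7 + 0.9 * (53.3 - 4.7)
M90 = 4.7 + 0.9 * 48.6
M90 = 48.44 dN.m

48.44 dN.m


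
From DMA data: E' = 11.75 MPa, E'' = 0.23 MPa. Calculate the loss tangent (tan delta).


tan delta = E'' / E'
= 0.23 / 11.75
= 0.0196

tan delta = 0.0196


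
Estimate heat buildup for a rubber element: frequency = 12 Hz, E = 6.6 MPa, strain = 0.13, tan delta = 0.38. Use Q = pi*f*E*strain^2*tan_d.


Q = pi * f * E * strain^2 * tan_d
= pi * 12 * 6.6 * 0.13^2 * 0.38
= pi * 12 * 6.6 * 0.0169 * 0.38
= 1.5979

Q = 1.5979


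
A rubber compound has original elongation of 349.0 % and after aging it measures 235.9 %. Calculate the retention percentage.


Retention = aged / original * 100
= 235.9 / 349.0 * 100
= 67.6%

67.6%


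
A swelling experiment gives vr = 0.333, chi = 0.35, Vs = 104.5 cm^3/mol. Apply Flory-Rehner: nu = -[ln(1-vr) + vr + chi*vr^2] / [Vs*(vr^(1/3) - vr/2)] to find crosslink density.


ln(1 - vr) = ln(1 - 0.333) = -0.4050
Numerator = -((-0.4050) + 0.333 + 0.35 * 0.333^2) = 0.0332
Denominator = 104.5 * (0.333^(1/3) - 0.333/2) = 55.0328
nu = 0.0332 / 55.0328 = 6.0244e-04 mol/cm^3

6.0244e-04 mol/cm^3


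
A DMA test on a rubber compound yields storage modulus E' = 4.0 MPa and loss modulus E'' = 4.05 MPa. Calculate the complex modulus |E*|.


|E*| = sqrt(E'^2 + E''^2)
= sqrt(4.0^2 + 4.05^2)
= sqrt(16.0000 + 16.4025)
= 5.692 MPa

5.692 MPa


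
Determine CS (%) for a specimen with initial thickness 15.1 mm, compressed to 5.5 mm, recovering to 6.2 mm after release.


CS = (t0 - recovered) / (t0 - ts) * 100
= (15.1 - 6.2) / (15.1 - 5.5) * 100
= 8.9 / 9.6 * 100
= 92.7%

92.7%


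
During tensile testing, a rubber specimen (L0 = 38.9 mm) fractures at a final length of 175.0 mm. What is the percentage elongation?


Elongation = (Lf - L0) / L0 * 100
= (175.0 - 38.9) / 38.9 * 100
= 136.1 / 38.9 * 100
= 349.9%

349.9%


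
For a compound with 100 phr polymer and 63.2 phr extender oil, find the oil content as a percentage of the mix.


Oil % = oil / (100 + oil) * 100
= 63.2 / (100 + 63.2) * 100
= 63.2 / 163.2 * 100
= 38.73%

38.73%


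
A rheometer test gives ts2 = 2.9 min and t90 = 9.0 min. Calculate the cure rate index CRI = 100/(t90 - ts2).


CRI = 100 / (t90 - ts2)
= 100 / (9.0 - 2.9)
= 100 / 6.1
= 16.39 min^-1

16.39 min^-1


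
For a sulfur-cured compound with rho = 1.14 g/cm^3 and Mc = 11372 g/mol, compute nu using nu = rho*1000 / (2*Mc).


nu = rho * 1000 / (2 * Mc)
nu = 1.14 * 1000 / (2 * 11372)
nu = 1140.0 / 22744
nu = 0.0501 mol/L

0.0501 mol/L


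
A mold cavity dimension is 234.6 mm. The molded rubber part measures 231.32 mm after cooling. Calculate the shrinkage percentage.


Shrinkage = (mold - part) / mold * 100
= (234.6 - 231.32) / 234.6 * 100
= 3.28 / 234.6 * 100
= 1.4%

1.4%


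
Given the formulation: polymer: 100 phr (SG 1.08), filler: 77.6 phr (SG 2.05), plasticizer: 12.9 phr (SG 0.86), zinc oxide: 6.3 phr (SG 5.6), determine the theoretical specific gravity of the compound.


Sum of weights = 196.8
Volume contributions:
  polymer: 100/1.08 = 92.5926
  filler: 77.6/2.05 = 37.8537
  plasticizer: 12.9/0.86 = 15.0000
  zinc oxide: 6.3/5.6 = 1.1250
Sum of volumes = 146.5713
SG = 196.8 / 146.5713 = 1.343

SG = 1.343


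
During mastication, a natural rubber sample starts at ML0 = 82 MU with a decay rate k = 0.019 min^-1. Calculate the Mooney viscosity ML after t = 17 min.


ML = ML0 * exp(-k * t)
ML = 82 * exp(-0.019 * 17)
ML = 82 * 0.7240
ML = 59.37 MU

59.37 MU


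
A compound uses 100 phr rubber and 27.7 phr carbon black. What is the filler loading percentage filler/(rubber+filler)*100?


Filler % = filler / (rubber + filler) * 100
= 27.7 / (100 + 27.7) * 100
= 27.7 / 127.7 * 100
= 21.69%

21.69%


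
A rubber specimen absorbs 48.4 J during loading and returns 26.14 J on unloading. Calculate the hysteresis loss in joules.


Hysteresis loss = loading - unloading
= 48.4 - 26.14
= 22.26 J

22.26 J


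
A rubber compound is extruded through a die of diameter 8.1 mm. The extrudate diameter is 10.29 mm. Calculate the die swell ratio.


Die swell ratio = D_extrudate / D_die
= 10.29 / 8.1
= 1.27

Die swell = 1.27


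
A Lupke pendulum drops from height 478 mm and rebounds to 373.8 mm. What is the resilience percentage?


Resilience = h_rebound / h_drop * 100
= 373.8 / 478 * 100
= 78.2%

78.2%


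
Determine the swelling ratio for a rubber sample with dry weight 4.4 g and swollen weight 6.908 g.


Q = W_swollen / W_dry
Q = 6.908 / 4.4
Q = 1.57

Q = 1.57


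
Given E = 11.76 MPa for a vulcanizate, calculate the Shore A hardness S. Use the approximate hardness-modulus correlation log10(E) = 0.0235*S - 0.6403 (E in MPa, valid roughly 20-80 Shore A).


log10(E) = 0.0235*S - 0.6403  =>  S = (log10(E) + 0.6403) / 0.0235
log10(11.76) = 1.070407
S = (1.070407 + 0.6403) / 0.0235 = 1.710707 / 0.0235
S = 72.8

Shore A = 72.8


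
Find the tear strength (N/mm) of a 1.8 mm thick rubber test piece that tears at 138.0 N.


Tear strength = force / thickness
= 138.0 / 1.8
= 76.67 N/mm

76.67 N/mm


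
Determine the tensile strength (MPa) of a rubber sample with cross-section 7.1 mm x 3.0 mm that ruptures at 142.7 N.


Area = width * thickness = 7.1 * 3.0 = 21.3 mm^2
TS = force / area = 142.7 / 21.3 = 6.7 MPa

6.7 MPa


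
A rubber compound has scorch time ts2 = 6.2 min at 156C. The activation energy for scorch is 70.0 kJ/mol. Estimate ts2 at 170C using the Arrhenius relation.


Convert temperatures: T1 = 156 + 273.15 = 429.15 K, T2 = 170 + 273.15 = 443.15 K
ts2_new = 6.2 * exp(70000 / 8.314 * (1/443.15 - 1/429.15))
1/T2 - 1/T1 = -7.3615e-05
ts2_new = 3.34 min

3.34 min


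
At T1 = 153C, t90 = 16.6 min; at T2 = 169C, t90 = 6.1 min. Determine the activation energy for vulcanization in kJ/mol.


T1 = 426.15 K, T2 = 442.15 K
1/T1 - 1/T2 = 8.4916e-05
ln(t1/t2) = ln(16.6/6.1) = 1.0011
Ea = 8.314 * 1.0011 / 8.4916e-05 = 98017.9605 J/mol
Ea = 98.02 kJ/mol

98.02 kJ/mol


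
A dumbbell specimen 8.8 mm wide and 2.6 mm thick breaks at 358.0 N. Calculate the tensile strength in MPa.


Area = width * thickness = 8.8 * 2.6 = 22.88 mm^2
TS = force / area = 358.0 / 22.88 = 15.65 MPa

15.65 MPa


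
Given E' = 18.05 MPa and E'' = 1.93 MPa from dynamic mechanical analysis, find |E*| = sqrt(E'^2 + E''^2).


|E*| = sqrt(E'^2 + E''^2)
= sqrt(18.05^2 + 1.93^2)
= sqrt(325.8025 + 3.7249)
= 18.153 MPa

18.153 MPa


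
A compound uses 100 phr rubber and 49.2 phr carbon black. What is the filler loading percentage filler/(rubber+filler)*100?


Filler % = filler / (rubber + filler) * 100
= 49.2 / (100 + 49.2) * 100
= 49.2 / 149.2 * 100
= 32.98%

32.98%


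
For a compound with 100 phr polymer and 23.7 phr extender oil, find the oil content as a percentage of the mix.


Oil % = oil / (100 + oil) * 100
= 23.7 / (100 + 23.7) * 100
= 23.7 / 123.7 * 100
= 19.16%

19.16%


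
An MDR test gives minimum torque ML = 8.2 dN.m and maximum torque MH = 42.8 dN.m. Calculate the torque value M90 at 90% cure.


M90 = ML + 0.9 * (MH - ML)
M90 = 8.2 + 0.9 * (42.8 - 8.2)
M90 = 8.2 + 0.9 * 34.6
M90 = 39.34 dN.m

39.34 dN.m


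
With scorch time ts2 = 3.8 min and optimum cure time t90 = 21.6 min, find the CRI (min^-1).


CRI = 100 / (t90 - ts2)
= 100 / (21.6 - 3.8)
= 100 / 17.8
= 5.62 min^-1

5.62 min^-1


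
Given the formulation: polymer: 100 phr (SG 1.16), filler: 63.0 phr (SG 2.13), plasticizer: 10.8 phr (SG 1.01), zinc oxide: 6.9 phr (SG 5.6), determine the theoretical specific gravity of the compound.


Sum of weights = 180.7
Volume contributions:
  polymer: 100/1.16 = 86.2069
  filler: 63.0/2.13 = 29.5775
  plasticizer: 10.8/1.01 = 10.6931
  zinc oxide: 6.9/5.6 = 1.2321
Sum of volumes = 127.7096
SG = 180.7 / 127.7096 = 1.415

SG = 1.415


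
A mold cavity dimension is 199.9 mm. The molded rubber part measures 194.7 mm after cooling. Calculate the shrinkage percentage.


Shrinkage = (mold - part) / mold * 100
= (199.9 - 194.7) / 199.9 * 100
= 5.2 / 199.9 * 100
= 2.6%

2.6%


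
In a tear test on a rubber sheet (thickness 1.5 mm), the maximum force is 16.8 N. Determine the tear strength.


Tear strength = force / thickness
= 16.8 / 1.5
= 11.2 N/mm

11.2 N/mm


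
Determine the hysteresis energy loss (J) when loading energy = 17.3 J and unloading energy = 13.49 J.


Hysteresis loss = loading - unloading
= 17.3 - 13.49
= 3.81 J

3.81 J


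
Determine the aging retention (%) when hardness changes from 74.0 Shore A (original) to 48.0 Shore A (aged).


Retention = aged / original * 100
= 48.0 / 74.0 * 100
= 64.9%

64.9%


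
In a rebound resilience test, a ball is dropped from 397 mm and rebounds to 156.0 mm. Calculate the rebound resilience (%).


Resilience = h_rebound / h_drop * 100
= 156.0 / 397 * 100
= 39.3%

39.3%


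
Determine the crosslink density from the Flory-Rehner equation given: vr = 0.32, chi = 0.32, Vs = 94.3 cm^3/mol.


ln(1 - vr) = ln(1 - 0.32) = -0.3857
Numerator = -((-0.3857) + 0.32 + 0.32 * 0.32^2) = 0.0329
Denominator = 94.3 * (0.32^(1/3) - 0.32/2) = 49.4123
nu = 0.0329 / 49.4123 = 6.6571e-04 mol/cm^3

6.6571e-04 mol/cm^3


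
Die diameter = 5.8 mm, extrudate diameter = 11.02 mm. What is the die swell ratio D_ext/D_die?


Die swell ratio = D_extrudate / D_die
= 11.02 / 5.8
= 1.9

Die swell = 1.9


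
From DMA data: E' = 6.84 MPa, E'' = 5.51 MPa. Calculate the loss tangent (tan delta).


tan delta = E'' / E'
= 5.51 / 6.84
= 0.8056

tan delta = 0.8056


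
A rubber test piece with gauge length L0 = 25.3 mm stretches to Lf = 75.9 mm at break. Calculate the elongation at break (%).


Elongation = (Lf - L0) / L0 * 100
= (75.9 - 25.3) / 25.3 * 100
= 50.6 / 25.3 * 100
= 200.0%

200.0%


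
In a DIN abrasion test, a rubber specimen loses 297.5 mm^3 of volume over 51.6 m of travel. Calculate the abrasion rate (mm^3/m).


Rate = volume_loss / distance
= 297.5 / 51.6
= 5.766 mm^3/m

5.766 mm^3/m


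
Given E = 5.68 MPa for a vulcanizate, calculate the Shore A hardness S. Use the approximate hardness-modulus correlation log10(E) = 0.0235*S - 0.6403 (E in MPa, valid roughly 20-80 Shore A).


log10(E) = 0.0235*S - 0.6403  =>  S = (log10(E) + 0.6403) / 0.0235
log10(5.68) = 0.754348
S = (0.754348 + 0.6403) / 0.0235 = 1.394648 / 0.0235
S = 59.3

Shore A = 59.3


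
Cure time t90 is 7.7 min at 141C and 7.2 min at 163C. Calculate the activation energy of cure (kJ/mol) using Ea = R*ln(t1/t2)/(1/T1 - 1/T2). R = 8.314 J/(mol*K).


T1 = 414.15 K, T2 = 436.15 K
1/T1 - 1/T2 = 1.2179e-04
ln(t1/t2) = ln(7.7/7.2) = 0.0671
Ea = 8.314 * 0.0671 / 1.2179e-04 = 4583.0829 J/mol
Ea = 4.58 kJ/mol

4.58 kJ/mol


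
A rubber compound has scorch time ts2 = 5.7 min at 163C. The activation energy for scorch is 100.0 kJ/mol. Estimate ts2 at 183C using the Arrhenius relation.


Convert temperatures: T1 = 163 + 273.15 = 436.15 K, T2 = 183 + 273.15 = 456.15 K
ts2_new = 5.7 * exp(100000 / 8.314 * (1/456.15 - 1/436.15))
1/T2 - 1/T1 = -1.0053e-04
ts2_new = 1.7 min

1.7 min


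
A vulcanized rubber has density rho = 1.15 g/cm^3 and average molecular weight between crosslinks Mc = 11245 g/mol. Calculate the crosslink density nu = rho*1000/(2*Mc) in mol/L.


nu = rho * 1000 / (2 * Mc)
nu = 1.15 * 1000 / (2 * 11245)
nu = 1150.0 / 22490
nu = 0.0511 mol/L

0.0511 mol/L


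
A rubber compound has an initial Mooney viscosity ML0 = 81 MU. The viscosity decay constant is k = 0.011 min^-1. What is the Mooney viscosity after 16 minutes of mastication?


ML = ML0 * exp(-k * t)
ML = 81 * exp(-0.011 * 16)
ML = 81 * 0.8386
ML = 67.93 MU

67.93 MU


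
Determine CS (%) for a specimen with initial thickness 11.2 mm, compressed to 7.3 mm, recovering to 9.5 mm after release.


CS = (t0 - recovered) / (t0 - ts) * 100
= (11.2 - 9.5) / (11.2 - 7.3) * 100
= 1.7 / 3.9 * 100
= 43.6%

43.6%


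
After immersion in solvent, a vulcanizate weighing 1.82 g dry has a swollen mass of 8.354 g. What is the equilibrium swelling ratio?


Q = W_swollen / W_dry
Q = 8.354 / 1.82
Q = 4.59

Q = 4.59


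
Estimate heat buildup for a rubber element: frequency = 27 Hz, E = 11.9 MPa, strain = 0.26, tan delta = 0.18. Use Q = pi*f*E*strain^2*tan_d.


Q = pi * f * E * strain^2 * tan_d
= pi * 27 * 11.9 * 0.26^2 * 0.18
= pi * 27 * 11.9 * 0.0676 * 0.18
= 12.2823

Q = 12.2823


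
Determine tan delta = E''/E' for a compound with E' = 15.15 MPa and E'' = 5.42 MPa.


tan delta = E'' / E'
= 5.42 / 15.15
= 0.3578

tan delta = 0.3578


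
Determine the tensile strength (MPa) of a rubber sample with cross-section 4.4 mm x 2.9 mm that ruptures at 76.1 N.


Area = width * thickness = 4.4 * 2.9 = 12.76 mm^2
TS = force / area = 76.1 / 12.76 = 5.96 MPa

5.96 MPa


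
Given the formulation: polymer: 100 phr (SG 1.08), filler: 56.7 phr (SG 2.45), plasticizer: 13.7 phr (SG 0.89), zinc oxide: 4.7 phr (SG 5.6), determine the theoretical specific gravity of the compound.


Sum of weights = 175.1
Volume contributions:
  polymer: 100/1.08 = 92.5926
  filler: 56.7/2.45 = 23.1429
  plasticizer: 13.7/0.89 = 15.3933
  zinc oxide: 4.7/5.6 = 0.8393
Sum of volumes = 131.9680
SG = 175.1 / 131.9680 = 1.327

SG = 1.327


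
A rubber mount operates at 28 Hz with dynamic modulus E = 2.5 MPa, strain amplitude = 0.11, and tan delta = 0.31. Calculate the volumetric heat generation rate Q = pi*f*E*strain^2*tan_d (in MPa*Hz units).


Q = pi * f * E * strain^2 * tan_d
= pi * 28 * 2.5 * 0.11^2 * 0.31
= pi * 28 * 2.5 * 0.0121 * 0.31
= 0.8249

Q = 0.8249


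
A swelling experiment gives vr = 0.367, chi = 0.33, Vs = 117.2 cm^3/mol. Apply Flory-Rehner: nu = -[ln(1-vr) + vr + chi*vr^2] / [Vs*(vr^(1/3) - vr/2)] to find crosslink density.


ln(1 - vr) = ln(1 - 0.367) = -0.4573
Numerator = -((-0.4573) + 0.367 + 0.33 * 0.367^2) = 0.0458
Denominator = 117.2 * (0.367^(1/3) - 0.367/2) = 62.4043
nu = 0.0458 / 62.4043 = 7.3452e-04 mol/cm^3

7.3452e-04 mol/cm^3


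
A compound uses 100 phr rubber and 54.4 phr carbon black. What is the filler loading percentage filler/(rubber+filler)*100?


Filler % = filler / (rubber + filler) * 100
= 54.4 / (100 + 54.4) * 100
= 54.4 / 154.4 * 100
= 35.23%

35.23%


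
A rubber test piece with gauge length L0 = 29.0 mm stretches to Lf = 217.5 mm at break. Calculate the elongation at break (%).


Elongation = (Lf - L0) / L0 * 100
= (217.5 - 29.0) / 29.0 * 100
= 188.5 / 29.0 * 100
= 650.0%

650.0%


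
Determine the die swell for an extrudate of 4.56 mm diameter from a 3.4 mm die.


Die swell ratio = D_extrudate / D_die
= 4.56 / 3.4
= 1.341

Die swell = 1.341


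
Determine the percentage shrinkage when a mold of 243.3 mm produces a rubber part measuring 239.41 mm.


Shrinkage = (mold - part) / mold * 100
= (243.3 - 239.41) / 243.3 * 100
= 3.89 / 243.3 * 100
= 1.6%

1.6%


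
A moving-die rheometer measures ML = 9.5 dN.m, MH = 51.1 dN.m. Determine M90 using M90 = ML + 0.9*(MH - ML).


M90 = ML + 0.9 * (MH - ML)
M90 = 9.5 + 0.9 * (51.1 - 9.5)
M90 = 9.5 + 0.9 * 41.6
M90 = 46.94 dN.m

46.94 dN.m


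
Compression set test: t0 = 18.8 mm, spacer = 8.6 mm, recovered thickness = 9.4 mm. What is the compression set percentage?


CS = (t0 - recovered) / (t0 - ts) * 100
= (18.8 - 9.4) / (18.8 - 8.6) * 100
= 9.4 / 10.2 * 100
= 92.2%

92.2%


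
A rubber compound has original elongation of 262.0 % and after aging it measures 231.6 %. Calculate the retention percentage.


Retention = aged / original * 100
= 231.6 / 262.0 * 100
= 88.4%

88.4%


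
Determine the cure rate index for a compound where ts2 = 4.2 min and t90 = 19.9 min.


CRI = 100 / (t90 - ts2)
= 100 / (19.9 - 4.2)
= 100 / 15.7
= 6.37 min^-1

6.37 min^-1


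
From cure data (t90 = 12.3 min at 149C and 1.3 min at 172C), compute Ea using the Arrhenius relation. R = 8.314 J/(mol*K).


T1 = 422.15 K, T2 = 445.15 K
1/T1 - 1/T2 = 1.2239e-04
ln(t1/t2) = ln(12.3/1.3) = 2.2472
Ea = 8.314 * 2.2472 / 1.2239e-04 = 152652.4733 J/mol
Ea = 152.65 kJ/mol

152.65 kJ/mol


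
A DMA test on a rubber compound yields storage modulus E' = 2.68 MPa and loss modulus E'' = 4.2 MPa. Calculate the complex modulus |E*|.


|E*| = sqrt(E'^2 + E''^2)
= sqrt(2.68^2 + 4.2^2)
= sqrt(7.1824 + 17.6400)
= 4.982 MPa

4.982 MPa


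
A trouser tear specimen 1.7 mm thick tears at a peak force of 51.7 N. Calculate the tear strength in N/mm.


Tear strength = force / thickness
= 51.7 / 1.7
= 30.41 N/mm

30.41 N/mm
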